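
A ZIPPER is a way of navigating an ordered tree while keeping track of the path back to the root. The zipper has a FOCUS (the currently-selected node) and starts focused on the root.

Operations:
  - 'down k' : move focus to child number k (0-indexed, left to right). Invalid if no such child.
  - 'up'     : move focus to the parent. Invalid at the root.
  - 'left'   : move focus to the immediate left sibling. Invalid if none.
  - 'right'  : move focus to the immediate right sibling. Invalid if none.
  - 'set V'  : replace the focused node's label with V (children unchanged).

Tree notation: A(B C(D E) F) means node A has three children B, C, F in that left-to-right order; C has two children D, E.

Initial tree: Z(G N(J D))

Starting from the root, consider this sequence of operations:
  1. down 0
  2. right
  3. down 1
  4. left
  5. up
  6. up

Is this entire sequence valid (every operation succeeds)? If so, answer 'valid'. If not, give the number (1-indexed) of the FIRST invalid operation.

Answer: valid

Derivation:
Step 1 (down 0): focus=G path=0 depth=1 children=[] left=[] right=['N'] parent=Z
Step 2 (right): focus=N path=1 depth=1 children=['J', 'D'] left=['G'] right=[] parent=Z
Step 3 (down 1): focus=D path=1/1 depth=2 children=[] left=['J'] right=[] parent=N
Step 4 (left): focus=J path=1/0 depth=2 children=[] left=[] right=['D'] parent=N
Step 5 (up): focus=N path=1 depth=1 children=['J', 'D'] left=['G'] right=[] parent=Z
Step 6 (up): focus=Z path=root depth=0 children=['G', 'N'] (at root)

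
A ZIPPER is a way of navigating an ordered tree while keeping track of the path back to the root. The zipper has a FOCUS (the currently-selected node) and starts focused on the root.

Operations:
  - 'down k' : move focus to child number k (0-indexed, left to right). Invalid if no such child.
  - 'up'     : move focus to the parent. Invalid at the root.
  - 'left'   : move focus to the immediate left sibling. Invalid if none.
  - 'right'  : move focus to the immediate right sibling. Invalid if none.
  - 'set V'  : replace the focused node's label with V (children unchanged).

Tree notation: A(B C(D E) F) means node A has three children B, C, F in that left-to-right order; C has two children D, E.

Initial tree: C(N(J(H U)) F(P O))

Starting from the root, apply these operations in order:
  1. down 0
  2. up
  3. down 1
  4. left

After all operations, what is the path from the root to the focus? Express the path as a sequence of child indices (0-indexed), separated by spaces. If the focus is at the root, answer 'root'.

Answer: 0

Derivation:
Step 1 (down 0): focus=N path=0 depth=1 children=['J'] left=[] right=['F'] parent=C
Step 2 (up): focus=C path=root depth=0 children=['N', 'F'] (at root)
Step 3 (down 1): focus=F path=1 depth=1 children=['P', 'O'] left=['N'] right=[] parent=C
Step 4 (left): focus=N path=0 depth=1 children=['J'] left=[] right=['F'] parent=C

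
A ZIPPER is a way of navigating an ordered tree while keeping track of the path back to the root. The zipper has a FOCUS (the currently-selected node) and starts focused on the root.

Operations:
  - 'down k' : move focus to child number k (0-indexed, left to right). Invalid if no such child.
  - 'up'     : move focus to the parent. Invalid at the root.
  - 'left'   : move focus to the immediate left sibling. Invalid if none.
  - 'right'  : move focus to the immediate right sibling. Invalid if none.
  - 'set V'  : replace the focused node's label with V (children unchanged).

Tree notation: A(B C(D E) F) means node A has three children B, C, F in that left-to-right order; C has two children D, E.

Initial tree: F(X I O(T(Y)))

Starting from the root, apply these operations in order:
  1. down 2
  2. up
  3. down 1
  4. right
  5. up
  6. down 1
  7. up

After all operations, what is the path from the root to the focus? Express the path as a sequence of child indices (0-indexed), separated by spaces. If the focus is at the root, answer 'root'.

Step 1 (down 2): focus=O path=2 depth=1 children=['T'] left=['X', 'I'] right=[] parent=F
Step 2 (up): focus=F path=root depth=0 children=['X', 'I', 'O'] (at root)
Step 3 (down 1): focus=I path=1 depth=1 children=[] left=['X'] right=['O'] parent=F
Step 4 (right): focus=O path=2 depth=1 children=['T'] left=['X', 'I'] right=[] parent=F
Step 5 (up): focus=F path=root depth=0 children=['X', 'I', 'O'] (at root)
Step 6 (down 1): focus=I path=1 depth=1 children=[] left=['X'] right=['O'] parent=F
Step 7 (up): focus=F path=root depth=0 children=['X', 'I', 'O'] (at root)

Answer: root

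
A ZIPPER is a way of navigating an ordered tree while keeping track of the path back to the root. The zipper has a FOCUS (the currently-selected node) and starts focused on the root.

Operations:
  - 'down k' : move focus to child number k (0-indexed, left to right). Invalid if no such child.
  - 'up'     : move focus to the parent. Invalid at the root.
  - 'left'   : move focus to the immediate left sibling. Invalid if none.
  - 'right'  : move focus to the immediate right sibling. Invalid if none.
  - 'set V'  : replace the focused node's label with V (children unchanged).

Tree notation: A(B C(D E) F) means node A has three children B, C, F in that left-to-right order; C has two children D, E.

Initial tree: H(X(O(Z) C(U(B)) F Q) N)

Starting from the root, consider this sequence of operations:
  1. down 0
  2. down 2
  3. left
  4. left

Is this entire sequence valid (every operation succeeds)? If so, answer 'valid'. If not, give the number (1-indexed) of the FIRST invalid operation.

Step 1 (down 0): focus=X path=0 depth=1 children=['O', 'C', 'F', 'Q'] left=[] right=['N'] parent=H
Step 2 (down 2): focus=F path=0/2 depth=2 children=[] left=['O', 'C'] right=['Q'] parent=X
Step 3 (left): focus=C path=0/1 depth=2 children=['U'] left=['O'] right=['F', 'Q'] parent=X
Step 4 (left): focus=O path=0/0 depth=2 children=['Z'] left=[] right=['C', 'F', 'Q'] parent=X

Answer: valid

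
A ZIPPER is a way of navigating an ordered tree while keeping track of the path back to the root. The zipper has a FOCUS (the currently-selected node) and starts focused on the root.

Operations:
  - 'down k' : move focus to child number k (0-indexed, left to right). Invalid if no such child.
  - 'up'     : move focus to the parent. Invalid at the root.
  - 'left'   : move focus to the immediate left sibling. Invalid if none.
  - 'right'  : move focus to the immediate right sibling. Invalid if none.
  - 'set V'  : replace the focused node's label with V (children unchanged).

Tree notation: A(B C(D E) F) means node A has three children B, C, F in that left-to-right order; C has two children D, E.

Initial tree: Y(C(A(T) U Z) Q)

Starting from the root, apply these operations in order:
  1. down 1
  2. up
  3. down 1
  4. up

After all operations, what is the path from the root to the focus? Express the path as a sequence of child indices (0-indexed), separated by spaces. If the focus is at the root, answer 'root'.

Answer: root

Derivation:
Step 1 (down 1): focus=Q path=1 depth=1 children=[] left=['C'] right=[] parent=Y
Step 2 (up): focus=Y path=root depth=0 children=['C', 'Q'] (at root)
Step 3 (down 1): focus=Q path=1 depth=1 children=[] left=['C'] right=[] parent=Y
Step 4 (up): focus=Y path=root depth=0 children=['C', 'Q'] (at root)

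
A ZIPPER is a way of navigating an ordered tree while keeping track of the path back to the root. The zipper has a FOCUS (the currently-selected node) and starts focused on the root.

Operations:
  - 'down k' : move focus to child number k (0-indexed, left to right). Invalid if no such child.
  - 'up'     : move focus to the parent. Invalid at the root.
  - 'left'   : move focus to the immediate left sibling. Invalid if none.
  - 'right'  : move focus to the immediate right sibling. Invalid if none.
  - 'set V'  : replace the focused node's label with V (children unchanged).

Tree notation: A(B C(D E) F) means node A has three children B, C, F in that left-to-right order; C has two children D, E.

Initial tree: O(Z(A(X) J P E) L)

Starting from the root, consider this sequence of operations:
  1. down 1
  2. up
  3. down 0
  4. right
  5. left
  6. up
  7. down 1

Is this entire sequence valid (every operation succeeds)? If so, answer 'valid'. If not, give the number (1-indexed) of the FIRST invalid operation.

Answer: valid

Derivation:
Step 1 (down 1): focus=L path=1 depth=1 children=[] left=['Z'] right=[] parent=O
Step 2 (up): focus=O path=root depth=0 children=['Z', 'L'] (at root)
Step 3 (down 0): focus=Z path=0 depth=1 children=['A', 'J', 'P', 'E'] left=[] right=['L'] parent=O
Step 4 (right): focus=L path=1 depth=1 children=[] left=['Z'] right=[] parent=O
Step 5 (left): focus=Z path=0 depth=1 children=['A', 'J', 'P', 'E'] left=[] right=['L'] parent=O
Step 6 (up): focus=O path=root depth=0 children=['Z', 'L'] (at root)
Step 7 (down 1): focus=L path=1 depth=1 children=[] left=['Z'] right=[] parent=O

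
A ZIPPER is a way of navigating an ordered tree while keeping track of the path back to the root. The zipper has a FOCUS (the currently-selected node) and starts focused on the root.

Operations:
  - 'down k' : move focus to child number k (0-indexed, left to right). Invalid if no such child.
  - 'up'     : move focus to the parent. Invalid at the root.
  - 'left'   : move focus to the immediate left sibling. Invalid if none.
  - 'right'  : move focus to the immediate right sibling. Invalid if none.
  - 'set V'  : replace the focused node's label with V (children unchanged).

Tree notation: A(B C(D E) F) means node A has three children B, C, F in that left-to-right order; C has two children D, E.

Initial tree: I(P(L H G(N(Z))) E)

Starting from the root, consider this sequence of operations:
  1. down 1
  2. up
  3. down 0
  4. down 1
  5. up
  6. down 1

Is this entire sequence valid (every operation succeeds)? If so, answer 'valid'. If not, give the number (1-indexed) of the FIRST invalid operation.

Answer: valid

Derivation:
Step 1 (down 1): focus=E path=1 depth=1 children=[] left=['P'] right=[] parent=I
Step 2 (up): focus=I path=root depth=0 children=['P', 'E'] (at root)
Step 3 (down 0): focus=P path=0 depth=1 children=['L', 'H', 'G'] left=[] right=['E'] parent=I
Step 4 (down 1): focus=H path=0/1 depth=2 children=[] left=['L'] right=['G'] parent=P
Step 5 (up): focus=P path=0 depth=1 children=['L', 'H', 'G'] left=[] right=['E'] parent=I
Step 6 (down 1): focus=H path=0/1 depth=2 children=[] left=['L'] right=['G'] parent=P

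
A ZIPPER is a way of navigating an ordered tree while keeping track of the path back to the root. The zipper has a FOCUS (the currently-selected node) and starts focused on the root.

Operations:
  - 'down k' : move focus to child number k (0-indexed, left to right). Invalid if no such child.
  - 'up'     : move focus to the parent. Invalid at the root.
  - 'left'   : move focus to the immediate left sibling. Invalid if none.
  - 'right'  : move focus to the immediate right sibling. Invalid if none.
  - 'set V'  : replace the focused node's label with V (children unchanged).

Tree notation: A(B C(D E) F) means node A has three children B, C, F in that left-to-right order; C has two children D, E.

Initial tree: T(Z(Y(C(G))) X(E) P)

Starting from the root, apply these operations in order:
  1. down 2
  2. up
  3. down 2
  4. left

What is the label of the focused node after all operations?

Step 1 (down 2): focus=P path=2 depth=1 children=[] left=['Z', 'X'] right=[] parent=T
Step 2 (up): focus=T path=root depth=0 children=['Z', 'X', 'P'] (at root)
Step 3 (down 2): focus=P path=2 depth=1 children=[] left=['Z', 'X'] right=[] parent=T
Step 4 (left): focus=X path=1 depth=1 children=['E'] left=['Z'] right=['P'] parent=T

Answer: X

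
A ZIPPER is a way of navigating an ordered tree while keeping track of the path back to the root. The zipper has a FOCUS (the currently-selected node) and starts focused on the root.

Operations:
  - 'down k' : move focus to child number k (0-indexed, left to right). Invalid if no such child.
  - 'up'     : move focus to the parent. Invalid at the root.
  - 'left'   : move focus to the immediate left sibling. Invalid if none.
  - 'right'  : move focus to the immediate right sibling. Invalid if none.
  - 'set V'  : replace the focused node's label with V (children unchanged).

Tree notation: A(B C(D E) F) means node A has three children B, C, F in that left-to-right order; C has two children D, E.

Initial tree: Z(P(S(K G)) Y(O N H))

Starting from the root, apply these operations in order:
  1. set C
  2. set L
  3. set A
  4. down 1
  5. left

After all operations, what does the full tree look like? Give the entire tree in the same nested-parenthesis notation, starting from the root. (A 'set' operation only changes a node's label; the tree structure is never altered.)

Answer: A(P(S(K G)) Y(O N H))

Derivation:
Step 1 (set C): focus=C path=root depth=0 children=['P', 'Y'] (at root)
Step 2 (set L): focus=L path=root depth=0 children=['P', 'Y'] (at root)
Step 3 (set A): focus=A path=root depth=0 children=['P', 'Y'] (at root)
Step 4 (down 1): focus=Y path=1 depth=1 children=['O', 'N', 'H'] left=['P'] right=[] parent=A
Step 5 (left): focus=P path=0 depth=1 children=['S'] left=[] right=['Y'] parent=A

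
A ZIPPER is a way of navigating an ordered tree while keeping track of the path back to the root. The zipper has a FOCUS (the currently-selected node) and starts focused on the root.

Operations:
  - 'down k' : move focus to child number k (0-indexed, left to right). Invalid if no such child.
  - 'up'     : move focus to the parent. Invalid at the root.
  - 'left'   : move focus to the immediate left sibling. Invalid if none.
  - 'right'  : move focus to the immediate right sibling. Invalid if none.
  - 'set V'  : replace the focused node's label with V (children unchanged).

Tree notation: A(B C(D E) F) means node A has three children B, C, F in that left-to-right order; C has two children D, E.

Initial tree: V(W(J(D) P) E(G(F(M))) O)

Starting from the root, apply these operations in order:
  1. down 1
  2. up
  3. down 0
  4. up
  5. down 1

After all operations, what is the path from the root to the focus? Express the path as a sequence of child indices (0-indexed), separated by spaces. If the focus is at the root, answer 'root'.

Answer: 1

Derivation:
Step 1 (down 1): focus=E path=1 depth=1 children=['G'] left=['W'] right=['O'] parent=V
Step 2 (up): focus=V path=root depth=0 children=['W', 'E', 'O'] (at root)
Step 3 (down 0): focus=W path=0 depth=1 children=['J', 'P'] left=[] right=['E', 'O'] parent=V
Step 4 (up): focus=V path=root depth=0 children=['W', 'E', 'O'] (at root)
Step 5 (down 1): focus=E path=1 depth=1 children=['G'] left=['W'] right=['O'] parent=V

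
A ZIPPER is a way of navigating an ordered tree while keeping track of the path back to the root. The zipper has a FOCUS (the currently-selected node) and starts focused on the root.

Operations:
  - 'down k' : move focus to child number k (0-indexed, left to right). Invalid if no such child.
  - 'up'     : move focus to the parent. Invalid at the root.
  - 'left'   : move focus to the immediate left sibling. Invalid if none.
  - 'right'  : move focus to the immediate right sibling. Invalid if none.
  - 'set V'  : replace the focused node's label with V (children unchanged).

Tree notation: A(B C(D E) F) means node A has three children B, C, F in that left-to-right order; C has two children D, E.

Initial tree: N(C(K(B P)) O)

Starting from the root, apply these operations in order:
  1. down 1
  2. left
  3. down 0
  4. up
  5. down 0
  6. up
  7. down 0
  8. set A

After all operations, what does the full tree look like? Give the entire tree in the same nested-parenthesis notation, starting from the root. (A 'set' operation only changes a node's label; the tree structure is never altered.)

Answer: N(C(A(B P)) O)

Derivation:
Step 1 (down 1): focus=O path=1 depth=1 children=[] left=['C'] right=[] parent=N
Step 2 (left): focus=C path=0 depth=1 children=['K'] left=[] right=['O'] parent=N
Step 3 (down 0): focus=K path=0/0 depth=2 children=['B', 'P'] left=[] right=[] parent=C
Step 4 (up): focus=C path=0 depth=1 children=['K'] left=[] right=['O'] parent=N
Step 5 (down 0): focus=K path=0/0 depth=2 children=['B', 'P'] left=[] right=[] parent=C
Step 6 (up): focus=C path=0 depth=1 children=['K'] left=[] right=['O'] parent=N
Step 7 (down 0): focus=K path=0/0 depth=2 children=['B', 'P'] left=[] right=[] parent=C
Step 8 (set A): focus=A path=0/0 depth=2 children=['B', 'P'] left=[] right=[] parent=C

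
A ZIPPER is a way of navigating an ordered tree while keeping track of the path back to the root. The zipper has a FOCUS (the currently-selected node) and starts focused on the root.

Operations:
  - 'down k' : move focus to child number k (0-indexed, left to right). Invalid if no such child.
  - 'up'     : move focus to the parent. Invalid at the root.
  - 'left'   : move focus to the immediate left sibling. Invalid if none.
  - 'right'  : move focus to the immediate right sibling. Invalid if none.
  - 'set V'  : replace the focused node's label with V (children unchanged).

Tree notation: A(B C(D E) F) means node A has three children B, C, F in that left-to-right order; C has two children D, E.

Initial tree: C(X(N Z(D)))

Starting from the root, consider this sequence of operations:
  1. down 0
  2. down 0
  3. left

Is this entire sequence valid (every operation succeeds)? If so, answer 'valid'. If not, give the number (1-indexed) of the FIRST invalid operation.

Answer: 3

Derivation:
Step 1 (down 0): focus=X path=0 depth=1 children=['N', 'Z'] left=[] right=[] parent=C
Step 2 (down 0): focus=N path=0/0 depth=2 children=[] left=[] right=['Z'] parent=X
Step 3 (left): INVALID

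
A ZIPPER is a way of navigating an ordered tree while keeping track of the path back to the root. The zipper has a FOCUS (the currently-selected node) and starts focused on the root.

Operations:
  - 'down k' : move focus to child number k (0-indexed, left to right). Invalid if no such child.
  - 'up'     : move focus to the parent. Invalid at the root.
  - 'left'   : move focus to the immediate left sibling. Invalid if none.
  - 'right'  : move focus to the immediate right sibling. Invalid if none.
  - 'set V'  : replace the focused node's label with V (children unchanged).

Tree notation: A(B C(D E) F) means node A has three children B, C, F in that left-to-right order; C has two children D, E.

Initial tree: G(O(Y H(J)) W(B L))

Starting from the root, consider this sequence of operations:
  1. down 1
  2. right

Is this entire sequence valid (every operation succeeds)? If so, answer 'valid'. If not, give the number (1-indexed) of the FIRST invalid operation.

Step 1 (down 1): focus=W path=1 depth=1 children=['B', 'L'] left=['O'] right=[] parent=G
Step 2 (right): INVALID

Answer: 2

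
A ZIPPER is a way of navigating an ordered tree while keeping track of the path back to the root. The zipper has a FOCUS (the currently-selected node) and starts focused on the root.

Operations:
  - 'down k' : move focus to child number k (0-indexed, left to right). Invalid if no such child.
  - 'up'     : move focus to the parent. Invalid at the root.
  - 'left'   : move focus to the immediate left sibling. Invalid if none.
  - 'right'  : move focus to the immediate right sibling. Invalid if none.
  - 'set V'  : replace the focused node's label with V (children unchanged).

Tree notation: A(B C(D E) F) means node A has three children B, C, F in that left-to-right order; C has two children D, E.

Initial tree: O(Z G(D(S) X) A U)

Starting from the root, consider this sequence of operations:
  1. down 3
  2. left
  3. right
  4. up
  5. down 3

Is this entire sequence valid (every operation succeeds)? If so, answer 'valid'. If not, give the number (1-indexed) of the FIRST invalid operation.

Answer: valid

Derivation:
Step 1 (down 3): focus=U path=3 depth=1 children=[] left=['Z', 'G', 'A'] right=[] parent=O
Step 2 (left): focus=A path=2 depth=1 children=[] left=['Z', 'G'] right=['U'] parent=O
Step 3 (right): focus=U path=3 depth=1 children=[] left=['Z', 'G', 'A'] right=[] parent=O
Step 4 (up): focus=O path=root depth=0 children=['Z', 'G', 'A', 'U'] (at root)
Step 5 (down 3): focus=U path=3 depth=1 children=[] left=['Z', 'G', 'A'] right=[] parent=O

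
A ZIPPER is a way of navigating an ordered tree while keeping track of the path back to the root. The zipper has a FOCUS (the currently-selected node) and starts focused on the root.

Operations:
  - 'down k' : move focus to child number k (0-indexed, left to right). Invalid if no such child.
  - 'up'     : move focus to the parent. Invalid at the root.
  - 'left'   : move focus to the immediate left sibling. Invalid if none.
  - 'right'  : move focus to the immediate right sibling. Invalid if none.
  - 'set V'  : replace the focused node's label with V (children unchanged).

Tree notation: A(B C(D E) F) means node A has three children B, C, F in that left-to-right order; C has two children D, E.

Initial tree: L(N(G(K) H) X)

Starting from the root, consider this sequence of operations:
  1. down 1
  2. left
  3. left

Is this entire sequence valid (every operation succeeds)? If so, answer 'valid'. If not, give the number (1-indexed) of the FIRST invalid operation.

Answer: 3

Derivation:
Step 1 (down 1): focus=X path=1 depth=1 children=[] left=['N'] right=[] parent=L
Step 2 (left): focus=N path=0 depth=1 children=['G', 'H'] left=[] right=['X'] parent=L
Step 3 (left): INVALID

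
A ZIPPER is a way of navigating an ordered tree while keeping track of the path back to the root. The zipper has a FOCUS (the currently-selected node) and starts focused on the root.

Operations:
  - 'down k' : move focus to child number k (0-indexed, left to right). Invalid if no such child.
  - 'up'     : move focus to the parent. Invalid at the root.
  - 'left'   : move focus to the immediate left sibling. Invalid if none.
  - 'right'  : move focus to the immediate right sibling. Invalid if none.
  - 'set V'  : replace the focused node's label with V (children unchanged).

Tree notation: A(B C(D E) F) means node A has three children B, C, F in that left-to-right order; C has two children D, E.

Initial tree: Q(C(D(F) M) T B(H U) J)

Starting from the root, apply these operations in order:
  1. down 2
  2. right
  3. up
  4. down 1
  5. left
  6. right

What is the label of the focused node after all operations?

Step 1 (down 2): focus=B path=2 depth=1 children=['H', 'U'] left=['C', 'T'] right=['J'] parent=Q
Step 2 (right): focus=J path=3 depth=1 children=[] left=['C', 'T', 'B'] right=[] parent=Q
Step 3 (up): focus=Q path=root depth=0 children=['C', 'T', 'B', 'J'] (at root)
Step 4 (down 1): focus=T path=1 depth=1 children=[] left=['C'] right=['B', 'J'] parent=Q
Step 5 (left): focus=C path=0 depth=1 children=['D', 'M'] left=[] right=['T', 'B', 'J'] parent=Q
Step 6 (right): focus=T path=1 depth=1 children=[] left=['C'] right=['B', 'J'] parent=Q

Answer: T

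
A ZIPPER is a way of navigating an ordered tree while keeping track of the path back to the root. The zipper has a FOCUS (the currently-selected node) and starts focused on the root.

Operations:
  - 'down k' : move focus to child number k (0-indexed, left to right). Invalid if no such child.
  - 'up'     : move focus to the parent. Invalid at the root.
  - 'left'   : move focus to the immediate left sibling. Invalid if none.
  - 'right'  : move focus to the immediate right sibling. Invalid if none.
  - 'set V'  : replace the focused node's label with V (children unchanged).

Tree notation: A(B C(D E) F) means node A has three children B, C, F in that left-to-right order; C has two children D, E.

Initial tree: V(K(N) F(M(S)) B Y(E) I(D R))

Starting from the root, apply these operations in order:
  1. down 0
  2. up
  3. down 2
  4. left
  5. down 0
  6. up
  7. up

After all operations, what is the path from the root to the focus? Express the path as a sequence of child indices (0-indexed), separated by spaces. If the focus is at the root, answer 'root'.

Step 1 (down 0): focus=K path=0 depth=1 children=['N'] left=[] right=['F', 'B', 'Y', 'I'] parent=V
Step 2 (up): focus=V path=root depth=0 children=['K', 'F', 'B', 'Y', 'I'] (at root)
Step 3 (down 2): focus=B path=2 depth=1 children=[] left=['K', 'F'] right=['Y', 'I'] parent=V
Step 4 (left): focus=F path=1 depth=1 children=['M'] left=['K'] right=['B', 'Y', 'I'] parent=V
Step 5 (down 0): focus=M path=1/0 depth=2 children=['S'] left=[] right=[] parent=F
Step 6 (up): focus=F path=1 depth=1 children=['M'] left=['K'] right=['B', 'Y', 'I'] parent=V
Step 7 (up): focus=V path=root depth=0 children=['K', 'F', 'B', 'Y', 'I'] (at root)

Answer: root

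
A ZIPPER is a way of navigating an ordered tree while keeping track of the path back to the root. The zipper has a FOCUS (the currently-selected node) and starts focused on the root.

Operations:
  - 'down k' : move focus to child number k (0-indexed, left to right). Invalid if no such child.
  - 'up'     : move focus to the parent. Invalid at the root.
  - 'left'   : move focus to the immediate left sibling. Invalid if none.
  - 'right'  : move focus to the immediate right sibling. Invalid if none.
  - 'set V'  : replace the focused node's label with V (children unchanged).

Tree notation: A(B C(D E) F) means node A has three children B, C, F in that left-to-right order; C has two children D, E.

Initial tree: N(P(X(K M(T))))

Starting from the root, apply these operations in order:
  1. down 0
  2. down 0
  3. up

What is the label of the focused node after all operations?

Answer: P

Derivation:
Step 1 (down 0): focus=P path=0 depth=1 children=['X'] left=[] right=[] parent=N
Step 2 (down 0): focus=X path=0/0 depth=2 children=['K', 'M'] left=[] right=[] parent=P
Step 3 (up): focus=P path=0 depth=1 children=['X'] left=[] right=[] parent=N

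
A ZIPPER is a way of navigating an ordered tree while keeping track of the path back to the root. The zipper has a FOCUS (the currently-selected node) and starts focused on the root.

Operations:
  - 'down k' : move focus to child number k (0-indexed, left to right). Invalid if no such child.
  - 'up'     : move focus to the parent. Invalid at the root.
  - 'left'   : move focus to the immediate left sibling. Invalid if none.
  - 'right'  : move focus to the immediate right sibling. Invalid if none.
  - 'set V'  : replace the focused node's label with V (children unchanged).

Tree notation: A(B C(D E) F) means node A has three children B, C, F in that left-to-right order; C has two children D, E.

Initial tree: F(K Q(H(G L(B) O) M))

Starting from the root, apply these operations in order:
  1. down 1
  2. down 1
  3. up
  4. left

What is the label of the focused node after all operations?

Step 1 (down 1): focus=Q path=1 depth=1 children=['H', 'M'] left=['K'] right=[] parent=F
Step 2 (down 1): focus=M path=1/1 depth=2 children=[] left=['H'] right=[] parent=Q
Step 3 (up): focus=Q path=1 depth=1 children=['H', 'M'] left=['K'] right=[] parent=F
Step 4 (left): focus=K path=0 depth=1 children=[] left=[] right=['Q'] parent=F

Answer: K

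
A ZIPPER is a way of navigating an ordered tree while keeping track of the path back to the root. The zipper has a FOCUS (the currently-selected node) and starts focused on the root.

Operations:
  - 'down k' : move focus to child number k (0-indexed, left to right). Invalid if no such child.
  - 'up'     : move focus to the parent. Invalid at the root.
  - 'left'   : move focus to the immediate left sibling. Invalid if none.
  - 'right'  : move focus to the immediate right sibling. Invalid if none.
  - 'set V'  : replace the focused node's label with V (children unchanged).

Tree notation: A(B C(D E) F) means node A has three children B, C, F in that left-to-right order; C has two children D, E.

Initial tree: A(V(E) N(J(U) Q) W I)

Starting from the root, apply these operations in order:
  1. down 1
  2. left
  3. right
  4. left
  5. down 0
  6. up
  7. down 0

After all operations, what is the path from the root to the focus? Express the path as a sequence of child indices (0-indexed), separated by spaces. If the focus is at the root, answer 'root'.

Step 1 (down 1): focus=N path=1 depth=1 children=['J', 'Q'] left=['V'] right=['W', 'I'] parent=A
Step 2 (left): focus=V path=0 depth=1 children=['E'] left=[] right=['N', 'W', 'I'] parent=A
Step 3 (right): focus=N path=1 depth=1 children=['J', 'Q'] left=['V'] right=['W', 'I'] parent=A
Step 4 (left): focus=V path=0 depth=1 children=['E'] left=[] right=['N', 'W', 'I'] parent=A
Step 5 (down 0): focus=E path=0/0 depth=2 children=[] left=[] right=[] parent=V
Step 6 (up): focus=V path=0 depth=1 children=['E'] left=[] right=['N', 'W', 'I'] parent=A
Step 7 (down 0): focus=E path=0/0 depth=2 children=[] left=[] right=[] parent=V

Answer: 0 0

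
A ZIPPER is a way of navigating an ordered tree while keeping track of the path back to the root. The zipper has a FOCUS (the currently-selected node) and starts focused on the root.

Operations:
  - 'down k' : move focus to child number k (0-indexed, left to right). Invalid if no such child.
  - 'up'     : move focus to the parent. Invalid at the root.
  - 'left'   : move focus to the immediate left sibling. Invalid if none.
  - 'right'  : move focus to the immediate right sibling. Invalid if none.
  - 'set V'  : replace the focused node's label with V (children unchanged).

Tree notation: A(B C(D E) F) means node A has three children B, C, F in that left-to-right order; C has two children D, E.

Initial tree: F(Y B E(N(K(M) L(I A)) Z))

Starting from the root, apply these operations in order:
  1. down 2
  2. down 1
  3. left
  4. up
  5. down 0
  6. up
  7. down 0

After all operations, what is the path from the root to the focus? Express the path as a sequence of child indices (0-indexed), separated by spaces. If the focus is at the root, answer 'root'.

Answer: 2 0

Derivation:
Step 1 (down 2): focus=E path=2 depth=1 children=['N', 'Z'] left=['Y', 'B'] right=[] parent=F
Step 2 (down 1): focus=Z path=2/1 depth=2 children=[] left=['N'] right=[] parent=E
Step 3 (left): focus=N path=2/0 depth=2 children=['K', 'L'] left=[] right=['Z'] parent=E
Step 4 (up): focus=E path=2 depth=1 children=['N', 'Z'] left=['Y', 'B'] right=[] parent=F
Step 5 (down 0): focus=N path=2/0 depth=2 children=['K', 'L'] left=[] right=['Z'] parent=E
Step 6 (up): focus=E path=2 depth=1 children=['N', 'Z'] left=['Y', 'B'] right=[] parent=F
Step 7 (down 0): focus=N path=2/0 depth=2 children=['K', 'L'] left=[] right=['Z'] parent=E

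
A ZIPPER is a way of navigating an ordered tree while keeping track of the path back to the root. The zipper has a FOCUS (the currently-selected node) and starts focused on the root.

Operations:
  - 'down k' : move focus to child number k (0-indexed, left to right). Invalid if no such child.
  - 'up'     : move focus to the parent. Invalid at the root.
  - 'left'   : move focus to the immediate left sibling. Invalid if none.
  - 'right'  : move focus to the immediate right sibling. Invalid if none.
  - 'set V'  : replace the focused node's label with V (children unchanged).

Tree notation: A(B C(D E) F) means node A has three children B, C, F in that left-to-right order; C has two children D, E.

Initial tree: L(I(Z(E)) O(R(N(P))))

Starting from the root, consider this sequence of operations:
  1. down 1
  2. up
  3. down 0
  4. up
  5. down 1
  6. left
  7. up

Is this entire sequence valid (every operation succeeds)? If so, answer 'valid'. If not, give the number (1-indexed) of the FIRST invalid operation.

Answer: valid

Derivation:
Step 1 (down 1): focus=O path=1 depth=1 children=['R'] left=['I'] right=[] parent=L
Step 2 (up): focus=L path=root depth=0 children=['I', 'O'] (at root)
Step 3 (down 0): focus=I path=0 depth=1 children=['Z'] left=[] right=['O'] parent=L
Step 4 (up): focus=L path=root depth=0 children=['I', 'O'] (at root)
Step 5 (down 1): focus=O path=1 depth=1 children=['R'] left=['I'] right=[] parent=L
Step 6 (left): focus=I path=0 depth=1 children=['Z'] left=[] right=['O'] parent=L
Step 7 (up): focus=L path=root depth=0 children=['I', 'O'] (at root)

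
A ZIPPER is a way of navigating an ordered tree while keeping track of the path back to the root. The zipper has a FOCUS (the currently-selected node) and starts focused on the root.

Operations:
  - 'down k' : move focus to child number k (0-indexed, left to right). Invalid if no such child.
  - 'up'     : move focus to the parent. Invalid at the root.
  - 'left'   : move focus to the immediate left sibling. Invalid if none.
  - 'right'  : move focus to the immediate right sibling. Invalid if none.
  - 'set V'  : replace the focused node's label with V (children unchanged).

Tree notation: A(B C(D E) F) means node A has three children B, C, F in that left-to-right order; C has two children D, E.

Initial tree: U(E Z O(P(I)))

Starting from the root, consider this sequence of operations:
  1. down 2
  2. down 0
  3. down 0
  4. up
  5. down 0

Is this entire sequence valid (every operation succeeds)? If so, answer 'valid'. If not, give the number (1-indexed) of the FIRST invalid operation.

Step 1 (down 2): focus=O path=2 depth=1 children=['P'] left=['E', 'Z'] right=[] parent=U
Step 2 (down 0): focus=P path=2/0 depth=2 children=['I'] left=[] right=[] parent=O
Step 3 (down 0): focus=I path=2/0/0 depth=3 children=[] left=[] right=[] parent=P
Step 4 (up): focus=P path=2/0 depth=2 children=['I'] left=[] right=[] parent=O
Step 5 (down 0): focus=I path=2/0/0 depth=3 children=[] left=[] right=[] parent=P

Answer: valid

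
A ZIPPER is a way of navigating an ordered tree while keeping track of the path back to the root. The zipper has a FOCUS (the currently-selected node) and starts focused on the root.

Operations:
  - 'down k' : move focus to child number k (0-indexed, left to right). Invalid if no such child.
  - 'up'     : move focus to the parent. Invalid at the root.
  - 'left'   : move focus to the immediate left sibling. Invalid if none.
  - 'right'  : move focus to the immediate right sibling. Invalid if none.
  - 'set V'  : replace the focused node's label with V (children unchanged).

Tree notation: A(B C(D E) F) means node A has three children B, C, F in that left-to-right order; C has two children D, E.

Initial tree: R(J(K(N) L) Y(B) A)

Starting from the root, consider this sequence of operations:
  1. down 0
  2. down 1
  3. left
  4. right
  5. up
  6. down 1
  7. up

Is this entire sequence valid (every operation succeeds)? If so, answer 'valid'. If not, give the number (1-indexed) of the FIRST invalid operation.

Step 1 (down 0): focus=J path=0 depth=1 children=['K', 'L'] left=[] right=['Y', 'A'] parent=R
Step 2 (down 1): focus=L path=0/1 depth=2 children=[] left=['K'] right=[] parent=J
Step 3 (left): focus=K path=0/0 depth=2 children=['N'] left=[] right=['L'] parent=J
Step 4 (right): focus=L path=0/1 depth=2 children=[] left=['K'] right=[] parent=J
Step 5 (up): focus=J path=0 depth=1 children=['K', 'L'] left=[] right=['Y', 'A'] parent=R
Step 6 (down 1): focus=L path=0/1 depth=2 children=[] left=['K'] right=[] parent=J
Step 7 (up): focus=J path=0 depth=1 children=['K', 'L'] left=[] right=['Y', 'A'] parent=R

Answer: valid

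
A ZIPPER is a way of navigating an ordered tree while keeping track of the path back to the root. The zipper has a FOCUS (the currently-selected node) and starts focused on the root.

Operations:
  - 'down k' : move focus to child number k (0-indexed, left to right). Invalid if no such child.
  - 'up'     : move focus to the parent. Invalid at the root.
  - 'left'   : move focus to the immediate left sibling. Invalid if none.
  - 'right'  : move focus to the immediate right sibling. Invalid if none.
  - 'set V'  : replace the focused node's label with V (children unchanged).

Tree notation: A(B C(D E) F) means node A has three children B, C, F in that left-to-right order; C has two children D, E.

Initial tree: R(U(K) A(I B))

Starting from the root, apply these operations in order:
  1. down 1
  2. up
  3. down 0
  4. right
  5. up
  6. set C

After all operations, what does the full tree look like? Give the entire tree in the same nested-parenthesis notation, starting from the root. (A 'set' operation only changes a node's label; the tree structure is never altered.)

Step 1 (down 1): focus=A path=1 depth=1 children=['I', 'B'] left=['U'] right=[] parent=R
Step 2 (up): focus=R path=root depth=0 children=['U', 'A'] (at root)
Step 3 (down 0): focus=U path=0 depth=1 children=['K'] left=[] right=['A'] parent=R
Step 4 (right): focus=A path=1 depth=1 children=['I', 'B'] left=['U'] right=[] parent=R
Step 5 (up): focus=R path=root depth=0 children=['U', 'A'] (at root)
Step 6 (set C): focus=C path=root depth=0 children=['U', 'A'] (at root)

Answer: C(U(K) A(I B))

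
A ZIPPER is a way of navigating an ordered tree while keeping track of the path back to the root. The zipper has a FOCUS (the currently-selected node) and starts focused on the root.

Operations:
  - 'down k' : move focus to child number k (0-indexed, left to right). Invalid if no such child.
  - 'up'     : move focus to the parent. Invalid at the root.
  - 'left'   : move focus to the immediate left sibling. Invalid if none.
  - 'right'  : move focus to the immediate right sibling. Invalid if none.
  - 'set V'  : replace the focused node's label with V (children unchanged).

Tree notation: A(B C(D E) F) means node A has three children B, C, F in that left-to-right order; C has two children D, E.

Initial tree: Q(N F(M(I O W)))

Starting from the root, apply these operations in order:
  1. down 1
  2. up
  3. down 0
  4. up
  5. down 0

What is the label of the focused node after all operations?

Answer: N

Derivation:
Step 1 (down 1): focus=F path=1 depth=1 children=['M'] left=['N'] right=[] parent=Q
Step 2 (up): focus=Q path=root depth=0 children=['N', 'F'] (at root)
Step 3 (down 0): focus=N path=0 depth=1 children=[] left=[] right=['F'] parent=Q
Step 4 (up): focus=Q path=root depth=0 children=['N', 'F'] (at root)
Step 5 (down 0): focus=N path=0 depth=1 children=[] left=[] right=['F'] parent=Q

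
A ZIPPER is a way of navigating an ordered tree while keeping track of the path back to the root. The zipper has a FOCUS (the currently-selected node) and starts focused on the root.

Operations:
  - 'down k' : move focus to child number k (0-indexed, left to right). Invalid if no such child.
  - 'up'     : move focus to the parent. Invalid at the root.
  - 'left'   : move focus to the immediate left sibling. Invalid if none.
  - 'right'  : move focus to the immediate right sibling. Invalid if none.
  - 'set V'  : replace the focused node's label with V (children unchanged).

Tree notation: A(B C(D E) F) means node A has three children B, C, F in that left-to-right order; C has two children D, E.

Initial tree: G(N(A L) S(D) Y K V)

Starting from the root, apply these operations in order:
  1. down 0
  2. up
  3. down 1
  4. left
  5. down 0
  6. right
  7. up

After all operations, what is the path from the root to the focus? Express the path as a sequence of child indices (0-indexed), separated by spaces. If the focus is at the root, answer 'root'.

Answer: 0

Derivation:
Step 1 (down 0): focus=N path=0 depth=1 children=['A', 'L'] left=[] right=['S', 'Y', 'K', 'V'] parent=G
Step 2 (up): focus=G path=root depth=0 children=['N', 'S', 'Y', 'K', 'V'] (at root)
Step 3 (down 1): focus=S path=1 depth=1 children=['D'] left=['N'] right=['Y', 'K', 'V'] parent=G
Step 4 (left): focus=N path=0 depth=1 children=['A', 'L'] left=[] right=['S', 'Y', 'K', 'V'] parent=G
Step 5 (down 0): focus=A path=0/0 depth=2 children=[] left=[] right=['L'] parent=N
Step 6 (right): focus=L path=0/1 depth=2 children=[] left=['A'] right=[] parent=N
Step 7 (up): focus=N path=0 depth=1 children=['A', 'L'] left=[] right=['S', 'Y', 'K', 'V'] parent=G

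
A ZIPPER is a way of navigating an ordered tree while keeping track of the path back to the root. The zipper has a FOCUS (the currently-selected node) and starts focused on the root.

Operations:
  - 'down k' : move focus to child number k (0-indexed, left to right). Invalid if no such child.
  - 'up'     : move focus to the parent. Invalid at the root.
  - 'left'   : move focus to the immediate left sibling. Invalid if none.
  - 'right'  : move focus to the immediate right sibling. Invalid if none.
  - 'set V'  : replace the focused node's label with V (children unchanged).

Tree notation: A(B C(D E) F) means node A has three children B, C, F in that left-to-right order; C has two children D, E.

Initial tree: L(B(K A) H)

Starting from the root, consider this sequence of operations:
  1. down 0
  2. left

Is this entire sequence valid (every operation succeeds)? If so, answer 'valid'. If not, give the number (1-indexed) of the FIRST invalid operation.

Answer: 2

Derivation:
Step 1 (down 0): focus=B path=0 depth=1 children=['K', 'A'] left=[] right=['H'] parent=L
Step 2 (left): INVALID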